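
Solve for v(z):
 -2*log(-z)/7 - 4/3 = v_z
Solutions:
 v(z) = C1 - 2*z*log(-z)/7 - 22*z/21


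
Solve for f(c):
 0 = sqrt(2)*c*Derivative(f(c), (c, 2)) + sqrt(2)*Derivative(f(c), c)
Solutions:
 f(c) = C1 + C2*log(c)


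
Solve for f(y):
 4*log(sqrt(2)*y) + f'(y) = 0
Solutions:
 f(y) = C1 - 4*y*log(y) - y*log(4) + 4*y


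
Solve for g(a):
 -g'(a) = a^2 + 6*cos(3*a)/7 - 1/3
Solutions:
 g(a) = C1 - a^3/3 + a/3 - 2*sin(3*a)/7


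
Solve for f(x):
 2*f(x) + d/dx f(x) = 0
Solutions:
 f(x) = C1*exp(-2*x)


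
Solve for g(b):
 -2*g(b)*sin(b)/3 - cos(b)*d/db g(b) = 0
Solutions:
 g(b) = C1*cos(b)^(2/3)


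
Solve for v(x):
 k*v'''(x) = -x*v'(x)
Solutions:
 v(x) = C1 + Integral(C2*airyai(x*(-1/k)^(1/3)) + C3*airybi(x*(-1/k)^(1/3)), x)


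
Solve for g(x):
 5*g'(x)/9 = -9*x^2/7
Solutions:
 g(x) = C1 - 27*x^3/35


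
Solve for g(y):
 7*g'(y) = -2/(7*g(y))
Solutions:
 g(y) = -sqrt(C1 - 4*y)/7
 g(y) = sqrt(C1 - 4*y)/7


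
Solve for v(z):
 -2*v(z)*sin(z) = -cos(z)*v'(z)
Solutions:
 v(z) = C1/cos(z)^2


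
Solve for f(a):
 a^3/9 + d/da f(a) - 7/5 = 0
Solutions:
 f(a) = C1 - a^4/36 + 7*a/5


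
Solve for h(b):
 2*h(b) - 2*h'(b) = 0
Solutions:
 h(b) = C1*exp(b)


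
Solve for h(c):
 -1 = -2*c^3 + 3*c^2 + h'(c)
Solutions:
 h(c) = C1 + c^4/2 - c^3 - c


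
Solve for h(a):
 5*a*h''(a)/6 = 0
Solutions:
 h(a) = C1 + C2*a


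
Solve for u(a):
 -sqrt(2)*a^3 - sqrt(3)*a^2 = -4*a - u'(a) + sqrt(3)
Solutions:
 u(a) = C1 + sqrt(2)*a^4/4 + sqrt(3)*a^3/3 - 2*a^2 + sqrt(3)*a


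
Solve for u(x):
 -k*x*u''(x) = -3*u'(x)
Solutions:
 u(x) = C1 + x^(((re(k) + 3)*re(k) + im(k)^2)/(re(k)^2 + im(k)^2))*(C2*sin(3*log(x)*Abs(im(k))/(re(k)^2 + im(k)^2)) + C3*cos(3*log(x)*im(k)/(re(k)^2 + im(k)^2)))


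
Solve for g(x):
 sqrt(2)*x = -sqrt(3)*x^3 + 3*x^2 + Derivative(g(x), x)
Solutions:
 g(x) = C1 + sqrt(3)*x^4/4 - x^3 + sqrt(2)*x^2/2


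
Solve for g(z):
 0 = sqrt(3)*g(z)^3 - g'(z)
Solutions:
 g(z) = -sqrt(2)*sqrt(-1/(C1 + sqrt(3)*z))/2
 g(z) = sqrt(2)*sqrt(-1/(C1 + sqrt(3)*z))/2


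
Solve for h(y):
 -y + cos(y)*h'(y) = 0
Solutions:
 h(y) = C1 + Integral(y/cos(y), y)


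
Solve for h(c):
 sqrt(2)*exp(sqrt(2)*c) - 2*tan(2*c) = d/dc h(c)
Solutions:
 h(c) = C1 + exp(sqrt(2)*c) + log(cos(2*c))


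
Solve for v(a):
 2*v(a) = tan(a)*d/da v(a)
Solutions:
 v(a) = C1*sin(a)^2


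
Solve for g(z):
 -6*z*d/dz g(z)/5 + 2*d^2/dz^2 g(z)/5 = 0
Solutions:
 g(z) = C1 + C2*erfi(sqrt(6)*z/2)


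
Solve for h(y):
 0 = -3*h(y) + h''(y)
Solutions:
 h(y) = C1*exp(-sqrt(3)*y) + C2*exp(sqrt(3)*y)


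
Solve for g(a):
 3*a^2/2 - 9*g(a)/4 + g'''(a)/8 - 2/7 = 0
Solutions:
 g(a) = C3*exp(18^(1/3)*a) + 2*a^2/3 + (C1*sin(3*2^(1/3)*3^(1/6)*a/2) + C2*cos(3*2^(1/3)*3^(1/6)*a/2))*exp(-18^(1/3)*a/2) - 8/63


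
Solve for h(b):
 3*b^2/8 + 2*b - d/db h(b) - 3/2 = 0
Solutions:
 h(b) = C1 + b^3/8 + b^2 - 3*b/2


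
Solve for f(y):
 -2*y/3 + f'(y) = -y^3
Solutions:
 f(y) = C1 - y^4/4 + y^2/3


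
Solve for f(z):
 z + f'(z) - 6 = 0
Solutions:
 f(z) = C1 - z^2/2 + 6*z


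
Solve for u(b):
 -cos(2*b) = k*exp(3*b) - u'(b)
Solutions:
 u(b) = C1 + k*exp(3*b)/3 + sin(2*b)/2


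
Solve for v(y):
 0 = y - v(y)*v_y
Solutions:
 v(y) = -sqrt(C1 + y^2)
 v(y) = sqrt(C1 + y^2)


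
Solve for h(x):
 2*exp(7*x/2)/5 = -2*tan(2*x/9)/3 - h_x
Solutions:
 h(x) = C1 - 4*exp(7*x/2)/35 + 3*log(cos(2*x/9))


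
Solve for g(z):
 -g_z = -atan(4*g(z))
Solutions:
 Integral(1/atan(4*_y), (_y, g(z))) = C1 + z


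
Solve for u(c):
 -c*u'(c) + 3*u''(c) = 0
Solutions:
 u(c) = C1 + C2*erfi(sqrt(6)*c/6)


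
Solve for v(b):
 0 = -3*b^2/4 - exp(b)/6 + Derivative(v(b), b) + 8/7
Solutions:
 v(b) = C1 + b^3/4 - 8*b/7 + exp(b)/6


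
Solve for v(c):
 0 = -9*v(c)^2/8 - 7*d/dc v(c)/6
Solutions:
 v(c) = 28/(C1 + 27*c)


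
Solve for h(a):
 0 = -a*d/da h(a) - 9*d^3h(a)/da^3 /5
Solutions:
 h(a) = C1 + Integral(C2*airyai(-15^(1/3)*a/3) + C3*airybi(-15^(1/3)*a/3), a)


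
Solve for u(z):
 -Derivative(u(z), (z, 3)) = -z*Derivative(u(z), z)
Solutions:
 u(z) = C1 + Integral(C2*airyai(z) + C3*airybi(z), z)


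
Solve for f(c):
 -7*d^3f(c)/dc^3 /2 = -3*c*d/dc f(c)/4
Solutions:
 f(c) = C1 + Integral(C2*airyai(14^(2/3)*3^(1/3)*c/14) + C3*airybi(14^(2/3)*3^(1/3)*c/14), c)


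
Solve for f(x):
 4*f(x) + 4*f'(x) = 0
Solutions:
 f(x) = C1*exp(-x)


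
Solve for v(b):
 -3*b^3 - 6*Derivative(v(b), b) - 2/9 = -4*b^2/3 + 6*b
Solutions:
 v(b) = C1 - b^4/8 + 2*b^3/27 - b^2/2 - b/27


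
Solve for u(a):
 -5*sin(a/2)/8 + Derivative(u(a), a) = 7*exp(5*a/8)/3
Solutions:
 u(a) = C1 + 56*exp(5*a/8)/15 - 5*cos(a/2)/4


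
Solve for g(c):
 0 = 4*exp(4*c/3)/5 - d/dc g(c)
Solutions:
 g(c) = C1 + 3*exp(4*c/3)/5


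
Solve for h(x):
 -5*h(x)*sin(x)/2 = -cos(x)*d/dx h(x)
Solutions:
 h(x) = C1/cos(x)^(5/2)


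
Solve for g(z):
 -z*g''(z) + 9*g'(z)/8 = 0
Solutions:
 g(z) = C1 + C2*z^(17/8)


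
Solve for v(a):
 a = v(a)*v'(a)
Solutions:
 v(a) = -sqrt(C1 + a^2)
 v(a) = sqrt(C1 + a^2)


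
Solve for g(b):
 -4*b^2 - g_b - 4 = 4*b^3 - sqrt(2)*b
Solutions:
 g(b) = C1 - b^4 - 4*b^3/3 + sqrt(2)*b^2/2 - 4*b


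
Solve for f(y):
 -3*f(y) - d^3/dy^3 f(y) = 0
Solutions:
 f(y) = C3*exp(-3^(1/3)*y) + (C1*sin(3^(5/6)*y/2) + C2*cos(3^(5/6)*y/2))*exp(3^(1/3)*y/2)


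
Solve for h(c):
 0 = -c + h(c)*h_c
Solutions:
 h(c) = -sqrt(C1 + c^2)
 h(c) = sqrt(C1 + c^2)


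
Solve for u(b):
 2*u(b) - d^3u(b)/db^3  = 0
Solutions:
 u(b) = C3*exp(2^(1/3)*b) + (C1*sin(2^(1/3)*sqrt(3)*b/2) + C2*cos(2^(1/3)*sqrt(3)*b/2))*exp(-2^(1/3)*b/2)


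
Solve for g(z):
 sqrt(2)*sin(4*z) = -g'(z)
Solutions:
 g(z) = C1 + sqrt(2)*cos(4*z)/4


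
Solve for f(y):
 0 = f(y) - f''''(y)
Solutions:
 f(y) = C1*exp(-y) + C2*exp(y) + C3*sin(y) + C4*cos(y)


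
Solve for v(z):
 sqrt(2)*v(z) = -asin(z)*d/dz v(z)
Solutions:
 v(z) = C1*exp(-sqrt(2)*Integral(1/asin(z), z))


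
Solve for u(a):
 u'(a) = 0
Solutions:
 u(a) = C1


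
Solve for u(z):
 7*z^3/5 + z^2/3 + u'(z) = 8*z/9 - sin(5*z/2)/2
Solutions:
 u(z) = C1 - 7*z^4/20 - z^3/9 + 4*z^2/9 + cos(5*z/2)/5


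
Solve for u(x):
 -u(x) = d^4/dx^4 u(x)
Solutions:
 u(x) = (C1*sin(sqrt(2)*x/2) + C2*cos(sqrt(2)*x/2))*exp(-sqrt(2)*x/2) + (C3*sin(sqrt(2)*x/2) + C4*cos(sqrt(2)*x/2))*exp(sqrt(2)*x/2)


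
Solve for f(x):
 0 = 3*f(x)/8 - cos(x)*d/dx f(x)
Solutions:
 f(x) = C1*(sin(x) + 1)^(3/16)/(sin(x) - 1)^(3/16)


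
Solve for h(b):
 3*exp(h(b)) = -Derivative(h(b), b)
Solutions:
 h(b) = log(1/(C1 + 3*b))


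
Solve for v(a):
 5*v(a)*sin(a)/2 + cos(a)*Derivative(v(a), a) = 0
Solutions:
 v(a) = C1*cos(a)^(5/2)


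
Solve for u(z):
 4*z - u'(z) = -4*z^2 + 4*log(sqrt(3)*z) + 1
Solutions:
 u(z) = C1 + 4*z^3/3 + 2*z^2 - 4*z*log(z) - z*log(9) + 3*z


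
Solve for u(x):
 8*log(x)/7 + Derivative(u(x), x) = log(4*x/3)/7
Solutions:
 u(x) = C1 - x*log(x) - x*log(3)/7 + 2*x*log(2)/7 + x


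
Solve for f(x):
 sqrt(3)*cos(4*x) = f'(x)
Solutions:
 f(x) = C1 + sqrt(3)*sin(4*x)/4


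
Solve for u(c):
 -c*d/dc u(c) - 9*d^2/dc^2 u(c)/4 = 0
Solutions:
 u(c) = C1 + C2*erf(sqrt(2)*c/3)


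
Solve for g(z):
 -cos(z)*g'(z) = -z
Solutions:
 g(z) = C1 + Integral(z/cos(z), z)


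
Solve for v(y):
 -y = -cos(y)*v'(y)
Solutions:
 v(y) = C1 + Integral(y/cos(y), y)


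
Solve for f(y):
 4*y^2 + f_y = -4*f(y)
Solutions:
 f(y) = C1*exp(-4*y) - y^2 + y/2 - 1/8


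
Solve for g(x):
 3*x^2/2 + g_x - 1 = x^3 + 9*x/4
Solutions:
 g(x) = C1 + x^4/4 - x^3/2 + 9*x^2/8 + x


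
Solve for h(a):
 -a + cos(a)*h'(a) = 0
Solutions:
 h(a) = C1 + Integral(a/cos(a), a)


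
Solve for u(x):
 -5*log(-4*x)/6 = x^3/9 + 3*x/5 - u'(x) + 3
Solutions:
 u(x) = C1 + x^4/36 + 3*x^2/10 + 5*x*log(-x)/6 + x*(10*log(2) + 13)/6


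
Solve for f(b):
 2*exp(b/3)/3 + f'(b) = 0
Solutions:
 f(b) = C1 - 2*exp(b/3)


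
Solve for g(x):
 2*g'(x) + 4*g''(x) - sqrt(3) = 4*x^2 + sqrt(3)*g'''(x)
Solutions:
 g(x) = C1 + C2*exp(x*(2*sqrt(3) + sqrt(6)*sqrt(sqrt(3) + 2))/3) + C3*exp(x*(-sqrt(6)*sqrt(sqrt(3) + 2) + 2*sqrt(3))/3) + 2*x^3/3 - 4*x^2 + 5*sqrt(3)*x/2 + 16*x


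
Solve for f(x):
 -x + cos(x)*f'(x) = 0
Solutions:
 f(x) = C1 + Integral(x/cos(x), x)


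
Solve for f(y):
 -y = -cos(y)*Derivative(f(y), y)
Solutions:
 f(y) = C1 + Integral(y/cos(y), y)


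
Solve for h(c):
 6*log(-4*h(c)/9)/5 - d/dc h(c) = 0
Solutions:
 -5*Integral(1/(log(-_y) - 2*log(3) + 2*log(2)), (_y, h(c)))/6 = C1 - c


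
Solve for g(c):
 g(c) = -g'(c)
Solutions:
 g(c) = C1*exp(-c)


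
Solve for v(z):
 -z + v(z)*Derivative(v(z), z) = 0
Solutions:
 v(z) = -sqrt(C1 + z^2)
 v(z) = sqrt(C1 + z^2)


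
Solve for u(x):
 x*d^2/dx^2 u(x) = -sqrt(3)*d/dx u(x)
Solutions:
 u(x) = C1 + C2*x^(1 - sqrt(3))


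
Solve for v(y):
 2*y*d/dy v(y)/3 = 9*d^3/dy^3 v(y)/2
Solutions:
 v(y) = C1 + Integral(C2*airyai(2^(2/3)*y/3) + C3*airybi(2^(2/3)*y/3), y)


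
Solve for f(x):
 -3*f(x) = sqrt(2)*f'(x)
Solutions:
 f(x) = C1*exp(-3*sqrt(2)*x/2)


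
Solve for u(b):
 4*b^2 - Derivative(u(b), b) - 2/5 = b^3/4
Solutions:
 u(b) = C1 - b^4/16 + 4*b^3/3 - 2*b/5


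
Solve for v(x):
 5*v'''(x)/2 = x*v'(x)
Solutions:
 v(x) = C1 + Integral(C2*airyai(2^(1/3)*5^(2/3)*x/5) + C3*airybi(2^(1/3)*5^(2/3)*x/5), x)


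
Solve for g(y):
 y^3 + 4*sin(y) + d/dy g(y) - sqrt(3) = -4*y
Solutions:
 g(y) = C1 - y^4/4 - 2*y^2 + sqrt(3)*y + 4*cos(y)


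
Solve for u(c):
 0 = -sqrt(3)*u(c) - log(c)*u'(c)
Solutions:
 u(c) = C1*exp(-sqrt(3)*li(c))


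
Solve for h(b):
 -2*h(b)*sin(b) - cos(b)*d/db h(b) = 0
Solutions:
 h(b) = C1*cos(b)^2


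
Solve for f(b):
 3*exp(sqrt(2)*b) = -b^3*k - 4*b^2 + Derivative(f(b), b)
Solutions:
 f(b) = C1 + b^4*k/4 + 4*b^3/3 + 3*sqrt(2)*exp(sqrt(2)*b)/2


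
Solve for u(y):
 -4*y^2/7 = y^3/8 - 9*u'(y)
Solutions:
 u(y) = C1 + y^4/288 + 4*y^3/189


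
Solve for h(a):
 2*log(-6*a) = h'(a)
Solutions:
 h(a) = C1 + 2*a*log(-a) + 2*a*(-1 + log(6))


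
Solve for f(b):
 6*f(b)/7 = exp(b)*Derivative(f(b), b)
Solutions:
 f(b) = C1*exp(-6*exp(-b)/7)


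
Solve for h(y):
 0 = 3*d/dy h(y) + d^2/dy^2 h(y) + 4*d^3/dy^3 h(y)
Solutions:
 h(y) = C1 + (C2*sin(sqrt(47)*y/8) + C3*cos(sqrt(47)*y/8))*exp(-y/8)


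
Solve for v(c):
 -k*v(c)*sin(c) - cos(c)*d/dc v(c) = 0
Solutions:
 v(c) = C1*exp(k*log(cos(c)))


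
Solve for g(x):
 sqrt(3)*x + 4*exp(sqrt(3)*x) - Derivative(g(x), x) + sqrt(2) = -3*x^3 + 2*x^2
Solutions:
 g(x) = C1 + 3*x^4/4 - 2*x^3/3 + sqrt(3)*x^2/2 + sqrt(2)*x + 4*sqrt(3)*exp(sqrt(3)*x)/3


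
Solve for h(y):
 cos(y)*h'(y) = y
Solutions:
 h(y) = C1 + Integral(y/cos(y), y)


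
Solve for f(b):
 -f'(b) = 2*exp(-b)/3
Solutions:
 f(b) = C1 + 2*exp(-b)/3


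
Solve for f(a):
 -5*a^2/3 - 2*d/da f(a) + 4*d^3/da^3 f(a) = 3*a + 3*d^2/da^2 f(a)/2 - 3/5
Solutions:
 f(a) = C1 + C2*exp(a*(3 - sqrt(137))/16) + C3*exp(a*(3 + sqrt(137))/16) - 5*a^3/18 - a^2/8 - 683*a/240


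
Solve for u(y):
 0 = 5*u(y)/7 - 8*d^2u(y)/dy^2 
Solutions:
 u(y) = C1*exp(-sqrt(70)*y/28) + C2*exp(sqrt(70)*y/28)


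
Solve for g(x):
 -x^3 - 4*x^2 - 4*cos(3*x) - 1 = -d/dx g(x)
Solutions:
 g(x) = C1 + x^4/4 + 4*x^3/3 + x + 4*sin(3*x)/3


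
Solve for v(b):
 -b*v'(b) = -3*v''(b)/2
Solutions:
 v(b) = C1 + C2*erfi(sqrt(3)*b/3)


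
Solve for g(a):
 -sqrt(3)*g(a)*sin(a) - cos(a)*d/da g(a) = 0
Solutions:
 g(a) = C1*cos(a)^(sqrt(3))


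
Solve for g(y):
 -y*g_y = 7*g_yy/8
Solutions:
 g(y) = C1 + C2*erf(2*sqrt(7)*y/7)


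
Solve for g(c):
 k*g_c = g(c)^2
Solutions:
 g(c) = -k/(C1*k + c)


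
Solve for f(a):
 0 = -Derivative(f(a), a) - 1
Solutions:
 f(a) = C1 - a


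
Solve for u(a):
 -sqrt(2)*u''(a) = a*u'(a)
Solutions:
 u(a) = C1 + C2*erf(2^(1/4)*a/2)


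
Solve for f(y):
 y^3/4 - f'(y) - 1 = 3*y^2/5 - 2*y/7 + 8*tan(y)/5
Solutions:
 f(y) = C1 + y^4/16 - y^3/5 + y^2/7 - y + 8*log(cos(y))/5


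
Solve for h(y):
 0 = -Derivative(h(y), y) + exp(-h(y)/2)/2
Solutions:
 h(y) = 2*log(C1 + y/4)


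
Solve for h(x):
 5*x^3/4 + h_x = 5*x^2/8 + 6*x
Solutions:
 h(x) = C1 - 5*x^4/16 + 5*x^3/24 + 3*x^2


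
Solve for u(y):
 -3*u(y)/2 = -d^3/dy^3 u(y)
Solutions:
 u(y) = C3*exp(2^(2/3)*3^(1/3)*y/2) + (C1*sin(2^(2/3)*3^(5/6)*y/4) + C2*cos(2^(2/3)*3^(5/6)*y/4))*exp(-2^(2/3)*3^(1/3)*y/4)


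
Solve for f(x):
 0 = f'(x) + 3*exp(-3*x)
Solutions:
 f(x) = C1 + exp(-3*x)


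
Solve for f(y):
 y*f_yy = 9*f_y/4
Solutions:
 f(y) = C1 + C2*y^(13/4)


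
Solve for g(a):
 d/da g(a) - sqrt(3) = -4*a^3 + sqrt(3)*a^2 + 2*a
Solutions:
 g(a) = C1 - a^4 + sqrt(3)*a^3/3 + a^2 + sqrt(3)*a


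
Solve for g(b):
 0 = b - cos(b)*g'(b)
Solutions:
 g(b) = C1 + Integral(b/cos(b), b)


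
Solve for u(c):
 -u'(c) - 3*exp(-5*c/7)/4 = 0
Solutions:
 u(c) = C1 + 21*exp(-5*c/7)/20


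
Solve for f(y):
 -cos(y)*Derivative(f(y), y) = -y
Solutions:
 f(y) = C1 + Integral(y/cos(y), y)


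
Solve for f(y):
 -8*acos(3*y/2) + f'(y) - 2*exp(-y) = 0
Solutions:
 f(y) = C1 + 8*y*acos(3*y/2) - 8*sqrt(4 - 9*y^2)/3 - 2*exp(-y)


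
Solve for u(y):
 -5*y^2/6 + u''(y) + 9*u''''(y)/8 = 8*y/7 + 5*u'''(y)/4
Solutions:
 u(y) = C1 + C2*y + 5*y^4/72 + 271*y^3/504 + 725*y^2/672 + (C3*sin(sqrt(47)*y/9) + C4*cos(sqrt(47)*y/9))*exp(5*y/9)


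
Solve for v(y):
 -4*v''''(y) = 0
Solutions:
 v(y) = C1 + C2*y + C3*y^2 + C4*y^3


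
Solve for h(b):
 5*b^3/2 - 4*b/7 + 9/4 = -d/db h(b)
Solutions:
 h(b) = C1 - 5*b^4/8 + 2*b^2/7 - 9*b/4


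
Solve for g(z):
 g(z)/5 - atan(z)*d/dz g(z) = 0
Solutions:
 g(z) = C1*exp(Integral(1/atan(z), z)/5)


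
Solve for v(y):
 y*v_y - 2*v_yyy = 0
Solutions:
 v(y) = C1 + Integral(C2*airyai(2^(2/3)*y/2) + C3*airybi(2^(2/3)*y/2), y)


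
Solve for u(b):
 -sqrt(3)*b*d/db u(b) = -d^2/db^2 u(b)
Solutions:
 u(b) = C1 + C2*erfi(sqrt(2)*3^(1/4)*b/2)


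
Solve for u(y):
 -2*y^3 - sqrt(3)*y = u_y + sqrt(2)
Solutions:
 u(y) = C1 - y^4/2 - sqrt(3)*y^2/2 - sqrt(2)*y


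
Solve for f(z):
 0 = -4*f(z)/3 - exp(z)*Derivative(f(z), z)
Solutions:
 f(z) = C1*exp(4*exp(-z)/3)


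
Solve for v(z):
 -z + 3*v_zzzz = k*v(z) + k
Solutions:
 v(z) = C1*exp(-3^(3/4)*k^(1/4)*z/3) + C2*exp(3^(3/4)*k^(1/4)*z/3) + C3*exp(-3^(3/4)*I*k^(1/4)*z/3) + C4*exp(3^(3/4)*I*k^(1/4)*z/3) - 1 - z/k


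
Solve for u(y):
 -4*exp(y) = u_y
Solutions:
 u(y) = C1 - 4*exp(y)


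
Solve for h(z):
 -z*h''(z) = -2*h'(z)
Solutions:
 h(z) = C1 + C2*z^3


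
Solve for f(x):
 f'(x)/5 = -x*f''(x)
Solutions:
 f(x) = C1 + C2*x^(4/5)


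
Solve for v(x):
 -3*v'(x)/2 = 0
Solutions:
 v(x) = C1


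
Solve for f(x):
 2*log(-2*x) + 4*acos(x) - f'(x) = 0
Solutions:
 f(x) = C1 + 2*x*log(-x) + 4*x*acos(x) - 2*x + 2*x*log(2) - 4*sqrt(1 - x^2)


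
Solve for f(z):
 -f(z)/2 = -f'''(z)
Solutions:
 f(z) = C3*exp(2^(2/3)*z/2) + (C1*sin(2^(2/3)*sqrt(3)*z/4) + C2*cos(2^(2/3)*sqrt(3)*z/4))*exp(-2^(2/3)*z/4)


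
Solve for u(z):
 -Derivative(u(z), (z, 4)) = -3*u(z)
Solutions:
 u(z) = C1*exp(-3^(1/4)*z) + C2*exp(3^(1/4)*z) + C3*sin(3^(1/4)*z) + C4*cos(3^(1/4)*z)


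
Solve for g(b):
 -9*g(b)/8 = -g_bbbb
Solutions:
 g(b) = C1*exp(-2^(1/4)*sqrt(3)*b/2) + C2*exp(2^(1/4)*sqrt(3)*b/2) + C3*sin(2^(1/4)*sqrt(3)*b/2) + C4*cos(2^(1/4)*sqrt(3)*b/2)


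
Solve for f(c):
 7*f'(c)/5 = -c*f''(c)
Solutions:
 f(c) = C1 + C2/c^(2/5)


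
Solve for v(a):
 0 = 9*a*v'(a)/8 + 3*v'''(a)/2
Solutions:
 v(a) = C1 + Integral(C2*airyai(-6^(1/3)*a/2) + C3*airybi(-6^(1/3)*a/2), a)


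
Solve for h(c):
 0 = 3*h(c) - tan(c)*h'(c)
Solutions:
 h(c) = C1*sin(c)^3


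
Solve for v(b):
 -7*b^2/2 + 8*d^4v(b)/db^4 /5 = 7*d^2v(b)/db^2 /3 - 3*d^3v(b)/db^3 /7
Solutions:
 v(b) = C1 + C2*b + C3*exp(b*(-45 + sqrt(166665))/336) + C4*exp(-b*(45 + sqrt(166665))/336) - b^4/8 - 9*b^3/98 - 25911*b^2/24010


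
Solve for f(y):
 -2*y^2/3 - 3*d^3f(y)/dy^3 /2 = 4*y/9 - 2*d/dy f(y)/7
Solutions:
 f(y) = C1 + C2*exp(-2*sqrt(21)*y/21) + C3*exp(2*sqrt(21)*y/21) + 7*y^3/9 + 7*y^2/9 + 49*y/2


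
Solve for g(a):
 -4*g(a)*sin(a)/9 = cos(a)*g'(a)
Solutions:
 g(a) = C1*cos(a)^(4/9)


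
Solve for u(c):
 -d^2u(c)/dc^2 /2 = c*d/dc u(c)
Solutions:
 u(c) = C1 + C2*erf(c)


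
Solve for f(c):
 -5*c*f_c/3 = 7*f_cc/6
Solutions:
 f(c) = C1 + C2*erf(sqrt(35)*c/7)


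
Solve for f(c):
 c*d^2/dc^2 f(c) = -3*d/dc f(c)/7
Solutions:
 f(c) = C1 + C2*c^(4/7)


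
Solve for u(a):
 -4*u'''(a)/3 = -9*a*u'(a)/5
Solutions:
 u(a) = C1 + Integral(C2*airyai(3*50^(1/3)*a/10) + C3*airybi(3*50^(1/3)*a/10), a)


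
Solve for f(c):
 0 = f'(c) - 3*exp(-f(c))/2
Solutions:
 f(c) = log(C1 + 3*c/2)


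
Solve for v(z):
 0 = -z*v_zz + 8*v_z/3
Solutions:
 v(z) = C1 + C2*z^(11/3)


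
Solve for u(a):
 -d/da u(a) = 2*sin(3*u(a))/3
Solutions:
 u(a) = -acos((-C1 - exp(4*a))/(C1 - exp(4*a)))/3 + 2*pi/3
 u(a) = acos((-C1 - exp(4*a))/(C1 - exp(4*a)))/3


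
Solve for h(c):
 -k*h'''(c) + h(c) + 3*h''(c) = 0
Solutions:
 h(c) = C1*exp(c*(-(sqrt(((1 + 2/k^2)^2 - 4/k^4)/k^2)/2 - 1/(2*k) - 1/k^3)^(1/3) + 1/k - 1/(k^2*(sqrt(((1 + 2/k^2)^2 - 4/k^4)/k^2)/2 - 1/(2*k) - 1/k^3)^(1/3)))) + C2*exp(c*((sqrt(((1 + 2/k^2)^2 - 4/k^4)/k^2)/2 - 1/(2*k) - 1/k^3)^(1/3)/2 - sqrt(3)*I*(sqrt(((1 + 2/k^2)^2 - 4/k^4)/k^2)/2 - 1/(2*k) - 1/k^3)^(1/3)/2 + 1/k - 2/(k^2*(-1 + sqrt(3)*I)*(sqrt(((1 + 2/k^2)^2 - 4/k^4)/k^2)/2 - 1/(2*k) - 1/k^3)^(1/3)))) + C3*exp(c*((sqrt(((1 + 2/k^2)^2 - 4/k^4)/k^2)/2 - 1/(2*k) - 1/k^3)^(1/3)/2 + sqrt(3)*I*(sqrt(((1 + 2/k^2)^2 - 4/k^4)/k^2)/2 - 1/(2*k) - 1/k^3)^(1/3)/2 + 1/k + 2/(k^2*(1 + sqrt(3)*I)*(sqrt(((1 + 2/k^2)^2 - 4/k^4)/k^2)/2 - 1/(2*k) - 1/k^3)^(1/3))))


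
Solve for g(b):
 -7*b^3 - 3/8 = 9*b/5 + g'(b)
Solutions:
 g(b) = C1 - 7*b^4/4 - 9*b^2/10 - 3*b/8


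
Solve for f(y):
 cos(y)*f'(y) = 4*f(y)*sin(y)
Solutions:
 f(y) = C1/cos(y)^4


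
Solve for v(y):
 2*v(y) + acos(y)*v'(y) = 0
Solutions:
 v(y) = C1*exp(-2*Integral(1/acos(y), y))


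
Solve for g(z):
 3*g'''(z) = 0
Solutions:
 g(z) = C1 + C2*z + C3*z^2


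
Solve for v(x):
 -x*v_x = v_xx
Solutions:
 v(x) = C1 + C2*erf(sqrt(2)*x/2)


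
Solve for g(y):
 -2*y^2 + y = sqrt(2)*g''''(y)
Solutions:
 g(y) = C1 + C2*y + C3*y^2 + C4*y^3 - sqrt(2)*y^6/360 + sqrt(2)*y^5/240


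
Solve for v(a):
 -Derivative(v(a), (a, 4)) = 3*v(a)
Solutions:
 v(a) = (C1*sin(sqrt(2)*3^(1/4)*a/2) + C2*cos(sqrt(2)*3^(1/4)*a/2))*exp(-sqrt(2)*3^(1/4)*a/2) + (C3*sin(sqrt(2)*3^(1/4)*a/2) + C4*cos(sqrt(2)*3^(1/4)*a/2))*exp(sqrt(2)*3^(1/4)*a/2)


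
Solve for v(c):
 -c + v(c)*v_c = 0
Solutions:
 v(c) = -sqrt(C1 + c^2)
 v(c) = sqrt(C1 + c^2)


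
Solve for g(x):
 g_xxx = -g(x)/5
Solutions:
 g(x) = C3*exp(-5^(2/3)*x/5) + (C1*sin(sqrt(3)*5^(2/3)*x/10) + C2*cos(sqrt(3)*5^(2/3)*x/10))*exp(5^(2/3)*x/10)


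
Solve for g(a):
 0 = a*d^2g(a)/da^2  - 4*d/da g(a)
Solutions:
 g(a) = C1 + C2*a^5


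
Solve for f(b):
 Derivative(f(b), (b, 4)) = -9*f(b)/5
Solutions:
 f(b) = (C1*sin(5^(3/4)*sqrt(6)*b/10) + C2*cos(5^(3/4)*sqrt(6)*b/10))*exp(-5^(3/4)*sqrt(6)*b/10) + (C3*sin(5^(3/4)*sqrt(6)*b/10) + C4*cos(5^(3/4)*sqrt(6)*b/10))*exp(5^(3/4)*sqrt(6)*b/10)


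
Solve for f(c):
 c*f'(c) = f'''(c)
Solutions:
 f(c) = C1 + Integral(C2*airyai(c) + C3*airybi(c), c)


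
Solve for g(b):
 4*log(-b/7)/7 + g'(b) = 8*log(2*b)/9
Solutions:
 g(b) = C1 + 20*b*log(b)/63 + 4*b*(-5 + 14*log(2) + 9*log(7) - 9*I*pi)/63


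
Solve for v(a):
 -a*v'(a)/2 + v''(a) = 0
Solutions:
 v(a) = C1 + C2*erfi(a/2)


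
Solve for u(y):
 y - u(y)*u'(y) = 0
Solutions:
 u(y) = -sqrt(C1 + y^2)
 u(y) = sqrt(C1 + y^2)


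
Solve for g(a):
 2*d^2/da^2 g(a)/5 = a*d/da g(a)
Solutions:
 g(a) = C1 + C2*erfi(sqrt(5)*a/2)


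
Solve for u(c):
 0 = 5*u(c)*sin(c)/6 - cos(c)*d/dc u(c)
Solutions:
 u(c) = C1/cos(c)^(5/6)


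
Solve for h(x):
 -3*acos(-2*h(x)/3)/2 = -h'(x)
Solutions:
 Integral(1/acos(-2*_y/3), (_y, h(x))) = C1 + 3*x/2


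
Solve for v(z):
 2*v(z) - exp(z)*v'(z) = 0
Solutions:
 v(z) = C1*exp(-2*exp(-z))


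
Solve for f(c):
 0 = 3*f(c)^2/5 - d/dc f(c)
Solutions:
 f(c) = -5/(C1 + 3*c)


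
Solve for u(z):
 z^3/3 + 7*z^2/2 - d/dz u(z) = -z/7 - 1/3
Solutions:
 u(z) = C1 + z^4/12 + 7*z^3/6 + z^2/14 + z/3


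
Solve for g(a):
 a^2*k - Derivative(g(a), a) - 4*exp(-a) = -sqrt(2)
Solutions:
 g(a) = C1 + a^3*k/3 + sqrt(2)*a + 4*exp(-a)


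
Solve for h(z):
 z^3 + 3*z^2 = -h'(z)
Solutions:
 h(z) = C1 - z^4/4 - z^3


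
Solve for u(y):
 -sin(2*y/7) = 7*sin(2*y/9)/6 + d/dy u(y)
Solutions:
 u(y) = C1 + 21*cos(2*y/9)/4 + 7*cos(2*y/7)/2


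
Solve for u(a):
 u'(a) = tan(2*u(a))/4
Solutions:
 u(a) = -asin(C1*exp(a/2))/2 + pi/2
 u(a) = asin(C1*exp(a/2))/2


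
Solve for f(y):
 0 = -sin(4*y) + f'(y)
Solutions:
 f(y) = C1 - cos(4*y)/4


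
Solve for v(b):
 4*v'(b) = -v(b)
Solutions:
 v(b) = C1*exp(-b/4)


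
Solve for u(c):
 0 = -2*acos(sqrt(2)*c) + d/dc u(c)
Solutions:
 u(c) = C1 + 2*c*acos(sqrt(2)*c) - sqrt(2)*sqrt(1 - 2*c^2)


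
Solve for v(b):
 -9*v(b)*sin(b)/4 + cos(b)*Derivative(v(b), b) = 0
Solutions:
 v(b) = C1/cos(b)^(9/4)


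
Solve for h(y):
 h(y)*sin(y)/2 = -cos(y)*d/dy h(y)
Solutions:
 h(y) = C1*sqrt(cos(y))


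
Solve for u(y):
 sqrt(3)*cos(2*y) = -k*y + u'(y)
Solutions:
 u(y) = C1 + k*y^2/2 + sqrt(3)*sin(2*y)/2


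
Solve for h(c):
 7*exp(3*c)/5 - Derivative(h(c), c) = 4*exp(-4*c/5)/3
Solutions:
 h(c) = C1 + 7*exp(3*c)/15 + 5*exp(-4*c/5)/3


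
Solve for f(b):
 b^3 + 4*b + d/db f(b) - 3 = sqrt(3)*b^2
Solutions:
 f(b) = C1 - b^4/4 + sqrt(3)*b^3/3 - 2*b^2 + 3*b


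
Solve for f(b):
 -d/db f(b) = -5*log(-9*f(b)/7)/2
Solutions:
 -2*Integral(1/(log(-_y) - log(7) + 2*log(3)), (_y, f(b)))/5 = C1 - b


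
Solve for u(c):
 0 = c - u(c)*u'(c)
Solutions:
 u(c) = -sqrt(C1 + c^2)
 u(c) = sqrt(C1 + c^2)


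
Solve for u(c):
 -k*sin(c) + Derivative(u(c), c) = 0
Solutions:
 u(c) = C1 - k*cos(c)


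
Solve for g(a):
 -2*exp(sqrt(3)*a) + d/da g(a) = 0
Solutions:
 g(a) = C1 + 2*sqrt(3)*exp(sqrt(3)*a)/3


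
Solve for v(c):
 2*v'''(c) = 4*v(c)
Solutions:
 v(c) = C3*exp(2^(1/3)*c) + (C1*sin(2^(1/3)*sqrt(3)*c/2) + C2*cos(2^(1/3)*sqrt(3)*c/2))*exp(-2^(1/3)*c/2)


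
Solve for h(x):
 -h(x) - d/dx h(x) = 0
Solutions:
 h(x) = C1*exp(-x)


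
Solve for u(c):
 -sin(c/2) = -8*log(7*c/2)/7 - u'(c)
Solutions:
 u(c) = C1 - 8*c*log(c)/7 - 8*c*log(7)/7 + 8*c*log(2)/7 + 8*c/7 - 2*cos(c/2)


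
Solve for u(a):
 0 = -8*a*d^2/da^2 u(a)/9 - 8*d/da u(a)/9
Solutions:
 u(a) = C1 + C2*log(a)


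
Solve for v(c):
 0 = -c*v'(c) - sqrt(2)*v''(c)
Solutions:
 v(c) = C1 + C2*erf(2^(1/4)*c/2)


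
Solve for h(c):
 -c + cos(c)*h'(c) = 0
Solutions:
 h(c) = C1 + Integral(c/cos(c), c)


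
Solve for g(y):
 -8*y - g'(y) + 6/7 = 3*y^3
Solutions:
 g(y) = C1 - 3*y^4/4 - 4*y^2 + 6*y/7


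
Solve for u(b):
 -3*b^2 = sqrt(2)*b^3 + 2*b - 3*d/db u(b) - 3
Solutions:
 u(b) = C1 + sqrt(2)*b^4/12 + b^3/3 + b^2/3 - b


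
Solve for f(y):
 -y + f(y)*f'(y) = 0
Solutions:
 f(y) = -sqrt(C1 + y^2)
 f(y) = sqrt(C1 + y^2)


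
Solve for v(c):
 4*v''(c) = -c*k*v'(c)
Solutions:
 v(c) = Piecewise((-sqrt(2)*sqrt(pi)*C1*erf(sqrt(2)*c*sqrt(k)/4)/sqrt(k) - C2, (k > 0) | (k < 0)), (-C1*c - C2, True))


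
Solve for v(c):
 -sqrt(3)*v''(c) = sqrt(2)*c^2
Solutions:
 v(c) = C1 + C2*c - sqrt(6)*c^4/36


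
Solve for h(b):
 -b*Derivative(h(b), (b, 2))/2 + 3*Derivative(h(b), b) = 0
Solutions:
 h(b) = C1 + C2*b^7


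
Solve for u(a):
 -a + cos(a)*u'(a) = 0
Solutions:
 u(a) = C1 + Integral(a/cos(a), a)


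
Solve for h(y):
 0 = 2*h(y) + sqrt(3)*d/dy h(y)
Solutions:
 h(y) = C1*exp(-2*sqrt(3)*y/3)


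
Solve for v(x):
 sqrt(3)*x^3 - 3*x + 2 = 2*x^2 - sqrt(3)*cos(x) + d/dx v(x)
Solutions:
 v(x) = C1 + sqrt(3)*x^4/4 - 2*x^3/3 - 3*x^2/2 + 2*x + sqrt(3)*sin(x)


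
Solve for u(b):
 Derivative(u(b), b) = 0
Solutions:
 u(b) = C1


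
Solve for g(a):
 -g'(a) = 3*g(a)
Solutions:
 g(a) = C1*exp(-3*a)


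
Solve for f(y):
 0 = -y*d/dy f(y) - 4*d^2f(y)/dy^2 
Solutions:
 f(y) = C1 + C2*erf(sqrt(2)*y/4)


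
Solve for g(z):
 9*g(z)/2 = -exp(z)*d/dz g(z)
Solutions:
 g(z) = C1*exp(9*exp(-z)/2)


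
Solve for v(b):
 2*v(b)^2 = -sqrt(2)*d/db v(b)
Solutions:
 v(b) = 1/(C1 + sqrt(2)*b)


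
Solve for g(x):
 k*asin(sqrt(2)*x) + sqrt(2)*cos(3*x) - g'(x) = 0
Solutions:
 g(x) = C1 + k*(x*asin(sqrt(2)*x) + sqrt(2)*sqrt(1 - 2*x^2)/2) + sqrt(2)*sin(3*x)/3


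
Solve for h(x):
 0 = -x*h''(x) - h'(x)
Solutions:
 h(x) = C1 + C2*log(x)


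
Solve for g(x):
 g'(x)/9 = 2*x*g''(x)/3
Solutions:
 g(x) = C1 + C2*x^(7/6)


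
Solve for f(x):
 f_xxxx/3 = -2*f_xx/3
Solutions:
 f(x) = C1 + C2*x + C3*sin(sqrt(2)*x) + C4*cos(sqrt(2)*x)


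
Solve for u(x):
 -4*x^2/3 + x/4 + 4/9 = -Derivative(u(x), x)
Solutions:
 u(x) = C1 + 4*x^3/9 - x^2/8 - 4*x/9


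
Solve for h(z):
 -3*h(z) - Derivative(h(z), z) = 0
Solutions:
 h(z) = C1*exp(-3*z)


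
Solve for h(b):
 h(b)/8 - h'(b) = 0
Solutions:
 h(b) = C1*exp(b/8)


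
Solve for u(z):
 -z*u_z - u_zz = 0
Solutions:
 u(z) = C1 + C2*erf(sqrt(2)*z/2)


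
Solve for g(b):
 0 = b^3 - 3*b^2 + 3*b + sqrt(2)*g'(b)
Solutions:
 g(b) = C1 - sqrt(2)*b^4/8 + sqrt(2)*b^3/2 - 3*sqrt(2)*b^2/4


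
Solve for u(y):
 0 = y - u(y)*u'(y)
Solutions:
 u(y) = -sqrt(C1 + y^2)
 u(y) = sqrt(C1 + y^2)


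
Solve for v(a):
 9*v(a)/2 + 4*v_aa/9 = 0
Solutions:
 v(a) = C1*sin(9*sqrt(2)*a/4) + C2*cos(9*sqrt(2)*a/4)


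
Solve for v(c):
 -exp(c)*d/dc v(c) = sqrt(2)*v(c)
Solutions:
 v(c) = C1*exp(sqrt(2)*exp(-c))


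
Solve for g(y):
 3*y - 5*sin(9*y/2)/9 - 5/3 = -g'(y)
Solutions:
 g(y) = C1 - 3*y^2/2 + 5*y/3 - 10*cos(9*y/2)/81


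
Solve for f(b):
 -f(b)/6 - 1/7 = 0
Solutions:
 f(b) = -6/7


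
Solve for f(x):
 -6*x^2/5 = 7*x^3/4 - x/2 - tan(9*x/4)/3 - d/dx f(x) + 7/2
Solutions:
 f(x) = C1 + 7*x^4/16 + 2*x^3/5 - x^2/4 + 7*x/2 + 4*log(cos(9*x/4))/27


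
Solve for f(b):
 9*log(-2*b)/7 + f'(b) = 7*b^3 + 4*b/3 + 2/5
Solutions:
 f(b) = C1 + 7*b^4/4 + 2*b^2/3 - 9*b*log(-b)/7 + b*(59 - 45*log(2))/35


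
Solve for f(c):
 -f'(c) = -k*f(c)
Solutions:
 f(c) = C1*exp(c*k)


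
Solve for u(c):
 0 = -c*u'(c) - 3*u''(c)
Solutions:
 u(c) = C1 + C2*erf(sqrt(6)*c/6)


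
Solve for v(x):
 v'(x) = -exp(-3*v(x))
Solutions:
 v(x) = log(C1 - 3*x)/3
 v(x) = log((-3^(1/3) - 3^(5/6)*I)*(C1 - x)^(1/3)/2)
 v(x) = log((-3^(1/3) + 3^(5/6)*I)*(C1 - x)^(1/3)/2)


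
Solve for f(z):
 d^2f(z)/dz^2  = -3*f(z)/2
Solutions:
 f(z) = C1*sin(sqrt(6)*z/2) + C2*cos(sqrt(6)*z/2)


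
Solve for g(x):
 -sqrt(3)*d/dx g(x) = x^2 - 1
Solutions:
 g(x) = C1 - sqrt(3)*x^3/9 + sqrt(3)*x/3


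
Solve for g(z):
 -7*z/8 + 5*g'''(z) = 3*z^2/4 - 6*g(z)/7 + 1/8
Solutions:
 g(z) = C3*exp(-35^(2/3)*6^(1/3)*z/35) + 7*z^2/8 + 49*z/48 + (C1*sin(2^(1/3)*3^(5/6)*35^(2/3)*z/70) + C2*cos(2^(1/3)*3^(5/6)*35^(2/3)*z/70))*exp(35^(2/3)*6^(1/3)*z/70) + 7/48


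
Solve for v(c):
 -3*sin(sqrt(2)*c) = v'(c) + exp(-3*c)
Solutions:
 v(c) = C1 + 3*sqrt(2)*cos(sqrt(2)*c)/2 + exp(-3*c)/3


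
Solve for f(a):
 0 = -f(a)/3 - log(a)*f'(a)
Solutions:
 f(a) = C1*exp(-li(a)/3)


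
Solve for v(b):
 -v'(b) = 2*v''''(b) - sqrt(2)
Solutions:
 v(b) = C1 + C4*exp(-2^(2/3)*b/2) + sqrt(2)*b + (C2*sin(2^(2/3)*sqrt(3)*b/4) + C3*cos(2^(2/3)*sqrt(3)*b/4))*exp(2^(2/3)*b/4)


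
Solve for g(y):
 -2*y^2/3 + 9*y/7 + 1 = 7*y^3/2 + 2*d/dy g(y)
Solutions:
 g(y) = C1 - 7*y^4/16 - y^3/9 + 9*y^2/28 + y/2


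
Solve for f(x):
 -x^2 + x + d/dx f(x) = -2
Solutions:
 f(x) = C1 + x^3/3 - x^2/2 - 2*x


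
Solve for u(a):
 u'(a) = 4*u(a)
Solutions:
 u(a) = C1*exp(4*a)


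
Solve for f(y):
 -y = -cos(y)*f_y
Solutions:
 f(y) = C1 + Integral(y/cos(y), y)


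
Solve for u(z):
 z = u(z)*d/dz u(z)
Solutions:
 u(z) = -sqrt(C1 + z^2)
 u(z) = sqrt(C1 + z^2)


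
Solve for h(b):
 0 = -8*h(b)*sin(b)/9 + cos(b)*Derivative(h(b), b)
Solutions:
 h(b) = C1/cos(b)^(8/9)


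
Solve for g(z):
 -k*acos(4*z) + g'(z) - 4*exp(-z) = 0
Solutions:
 g(z) = C1 + k*z*acos(4*z) - k*sqrt(1 - 16*z^2)/4 - 4*exp(-z)


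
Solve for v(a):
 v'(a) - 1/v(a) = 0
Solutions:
 v(a) = -sqrt(C1 + 2*a)
 v(a) = sqrt(C1 + 2*a)


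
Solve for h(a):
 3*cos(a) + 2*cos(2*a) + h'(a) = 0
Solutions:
 h(a) = C1 - 3*sin(a) - sin(2*a)


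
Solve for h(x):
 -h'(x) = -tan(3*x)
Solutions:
 h(x) = C1 - log(cos(3*x))/3


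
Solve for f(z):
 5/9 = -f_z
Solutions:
 f(z) = C1 - 5*z/9


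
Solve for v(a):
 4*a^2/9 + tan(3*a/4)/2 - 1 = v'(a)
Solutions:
 v(a) = C1 + 4*a^3/27 - a - 2*log(cos(3*a/4))/3


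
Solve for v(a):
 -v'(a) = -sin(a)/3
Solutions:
 v(a) = C1 - cos(a)/3


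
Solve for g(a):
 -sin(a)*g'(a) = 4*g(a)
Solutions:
 g(a) = C1*(cos(a)^2 + 2*cos(a) + 1)/(cos(a)^2 - 2*cos(a) + 1)


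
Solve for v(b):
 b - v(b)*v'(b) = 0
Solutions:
 v(b) = -sqrt(C1 + b^2)
 v(b) = sqrt(C1 + b^2)


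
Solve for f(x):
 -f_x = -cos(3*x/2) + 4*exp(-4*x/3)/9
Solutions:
 f(x) = C1 + 2*sin(3*x/2)/3 + exp(-4*x/3)/3


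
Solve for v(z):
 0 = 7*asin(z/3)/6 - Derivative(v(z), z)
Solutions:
 v(z) = C1 + 7*z*asin(z/3)/6 + 7*sqrt(9 - z^2)/6


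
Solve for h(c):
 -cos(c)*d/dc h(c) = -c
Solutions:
 h(c) = C1 + Integral(c/cos(c), c)


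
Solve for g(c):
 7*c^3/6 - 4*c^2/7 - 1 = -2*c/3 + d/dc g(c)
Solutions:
 g(c) = C1 + 7*c^4/24 - 4*c^3/21 + c^2/3 - c


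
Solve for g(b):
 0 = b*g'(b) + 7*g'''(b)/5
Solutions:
 g(b) = C1 + Integral(C2*airyai(-5^(1/3)*7^(2/3)*b/7) + C3*airybi(-5^(1/3)*7^(2/3)*b/7), b)


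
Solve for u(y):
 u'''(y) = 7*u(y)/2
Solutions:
 u(y) = C3*exp(2^(2/3)*7^(1/3)*y/2) + (C1*sin(2^(2/3)*sqrt(3)*7^(1/3)*y/4) + C2*cos(2^(2/3)*sqrt(3)*7^(1/3)*y/4))*exp(-2^(2/3)*7^(1/3)*y/4)


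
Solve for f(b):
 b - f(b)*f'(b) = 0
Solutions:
 f(b) = -sqrt(C1 + b^2)
 f(b) = sqrt(C1 + b^2)


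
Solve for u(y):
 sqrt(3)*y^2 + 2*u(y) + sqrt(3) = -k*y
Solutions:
 u(y) = -k*y/2 - sqrt(3)*y^2/2 - sqrt(3)/2


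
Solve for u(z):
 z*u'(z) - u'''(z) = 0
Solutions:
 u(z) = C1 + Integral(C2*airyai(z) + C3*airybi(z), z)


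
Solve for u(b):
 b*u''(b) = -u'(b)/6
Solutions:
 u(b) = C1 + C2*b^(5/6)


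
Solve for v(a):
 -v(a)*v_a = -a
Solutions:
 v(a) = -sqrt(C1 + a^2)
 v(a) = sqrt(C1 + a^2)


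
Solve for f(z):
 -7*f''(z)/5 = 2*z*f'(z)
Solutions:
 f(z) = C1 + C2*erf(sqrt(35)*z/7)


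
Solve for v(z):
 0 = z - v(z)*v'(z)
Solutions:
 v(z) = -sqrt(C1 + z^2)
 v(z) = sqrt(C1 + z^2)


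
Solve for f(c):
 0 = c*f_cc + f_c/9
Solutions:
 f(c) = C1 + C2*c^(8/9)


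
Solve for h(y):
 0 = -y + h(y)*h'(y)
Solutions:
 h(y) = -sqrt(C1 + y^2)
 h(y) = sqrt(C1 + y^2)


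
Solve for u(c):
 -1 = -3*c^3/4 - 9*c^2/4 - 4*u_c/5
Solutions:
 u(c) = C1 - 15*c^4/64 - 15*c^3/16 + 5*c/4


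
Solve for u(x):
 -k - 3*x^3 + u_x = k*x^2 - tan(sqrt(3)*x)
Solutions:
 u(x) = C1 + k*x^3/3 + k*x + 3*x^4/4 + sqrt(3)*log(cos(sqrt(3)*x))/3


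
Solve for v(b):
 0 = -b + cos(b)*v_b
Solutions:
 v(b) = C1 + Integral(b/cos(b), b)


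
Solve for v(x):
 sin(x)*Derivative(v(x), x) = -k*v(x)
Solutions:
 v(x) = C1*exp(k*(-log(cos(x) - 1) + log(cos(x) + 1))/2)


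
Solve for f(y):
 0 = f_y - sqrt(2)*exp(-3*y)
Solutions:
 f(y) = C1 - sqrt(2)*exp(-3*y)/3


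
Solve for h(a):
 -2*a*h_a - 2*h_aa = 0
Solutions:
 h(a) = C1 + C2*erf(sqrt(2)*a/2)


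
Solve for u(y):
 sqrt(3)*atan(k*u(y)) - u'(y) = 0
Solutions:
 Integral(1/atan(_y*k), (_y, u(y))) = C1 + sqrt(3)*y


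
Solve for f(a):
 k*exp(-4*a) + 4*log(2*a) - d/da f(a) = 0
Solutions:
 f(a) = C1 + 4*a*log(a) + 4*a*(-1 + log(2)) - k*exp(-4*a)/4


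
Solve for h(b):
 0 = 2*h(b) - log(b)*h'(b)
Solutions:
 h(b) = C1*exp(2*li(b))


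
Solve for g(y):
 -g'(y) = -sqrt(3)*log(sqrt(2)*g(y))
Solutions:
 -2*sqrt(3)*Integral(1/(2*log(_y) + log(2)), (_y, g(y)))/3 = C1 - y


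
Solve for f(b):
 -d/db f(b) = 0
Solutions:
 f(b) = C1


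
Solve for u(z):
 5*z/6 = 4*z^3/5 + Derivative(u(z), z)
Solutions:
 u(z) = C1 - z^4/5 + 5*z^2/12


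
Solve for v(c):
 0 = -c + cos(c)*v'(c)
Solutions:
 v(c) = C1 + Integral(c/cos(c), c)


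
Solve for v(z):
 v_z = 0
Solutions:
 v(z) = C1


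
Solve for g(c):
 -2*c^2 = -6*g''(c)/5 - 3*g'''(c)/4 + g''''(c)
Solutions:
 g(c) = C1 + C2*c + C3*exp(c*(15 - sqrt(2145))/40) + C4*exp(c*(15 + sqrt(2145))/40) + 5*c^4/36 - 25*c^3/72 + 1175*c^2/576


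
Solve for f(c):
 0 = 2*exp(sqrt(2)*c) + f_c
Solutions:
 f(c) = C1 - sqrt(2)*exp(sqrt(2)*c)


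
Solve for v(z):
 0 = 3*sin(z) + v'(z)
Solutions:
 v(z) = C1 + 3*cos(z)


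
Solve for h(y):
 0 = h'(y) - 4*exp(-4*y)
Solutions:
 h(y) = C1 - exp(-4*y)


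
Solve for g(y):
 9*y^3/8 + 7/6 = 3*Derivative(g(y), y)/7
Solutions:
 g(y) = C1 + 21*y^4/32 + 49*y/18


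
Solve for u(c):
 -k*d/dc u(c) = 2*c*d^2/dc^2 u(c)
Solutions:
 u(c) = C1 + c^(1 - re(k)/2)*(C2*sin(log(c)*Abs(im(k))/2) + C3*cos(log(c)*im(k)/2))


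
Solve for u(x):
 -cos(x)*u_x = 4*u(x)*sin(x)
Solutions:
 u(x) = C1*cos(x)^4


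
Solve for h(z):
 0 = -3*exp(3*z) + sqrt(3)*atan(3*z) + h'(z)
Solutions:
 h(z) = C1 - sqrt(3)*(z*atan(3*z) - log(9*z^2 + 1)/6) + exp(3*z)


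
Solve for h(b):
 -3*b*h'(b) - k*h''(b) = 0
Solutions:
 h(b) = C1 + C2*sqrt(k)*erf(sqrt(6)*b*sqrt(1/k)/2)


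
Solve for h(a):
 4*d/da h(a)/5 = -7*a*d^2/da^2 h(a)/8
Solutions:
 h(a) = C1 + C2*a^(3/35)


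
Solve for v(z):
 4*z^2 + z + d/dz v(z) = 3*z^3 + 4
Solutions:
 v(z) = C1 + 3*z^4/4 - 4*z^3/3 - z^2/2 + 4*z


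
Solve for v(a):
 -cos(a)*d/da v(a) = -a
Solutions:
 v(a) = C1 + Integral(a/cos(a), a)


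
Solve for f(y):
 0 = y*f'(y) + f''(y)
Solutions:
 f(y) = C1 + C2*erf(sqrt(2)*y/2)


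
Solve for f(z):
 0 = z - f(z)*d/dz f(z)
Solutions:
 f(z) = -sqrt(C1 + z^2)
 f(z) = sqrt(C1 + z^2)


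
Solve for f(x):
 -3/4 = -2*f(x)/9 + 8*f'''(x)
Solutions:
 f(x) = C3*exp(6^(1/3)*x/6) + (C1*sin(2^(1/3)*3^(5/6)*x/12) + C2*cos(2^(1/3)*3^(5/6)*x/12))*exp(-6^(1/3)*x/12) + 27/8


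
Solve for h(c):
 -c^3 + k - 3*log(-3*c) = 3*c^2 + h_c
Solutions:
 h(c) = C1 - c^4/4 - c^3 + c*(k - 3*log(3) + 3) - 3*c*log(-c)


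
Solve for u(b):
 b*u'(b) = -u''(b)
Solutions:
 u(b) = C1 + C2*erf(sqrt(2)*b/2)


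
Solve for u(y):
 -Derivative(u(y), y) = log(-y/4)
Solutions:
 u(y) = C1 - y*log(-y) + y*(1 + 2*log(2))


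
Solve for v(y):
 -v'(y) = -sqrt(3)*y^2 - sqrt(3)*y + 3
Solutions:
 v(y) = C1 + sqrt(3)*y^3/3 + sqrt(3)*y^2/2 - 3*y


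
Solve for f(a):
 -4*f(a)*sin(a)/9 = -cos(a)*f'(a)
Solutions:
 f(a) = C1/cos(a)^(4/9)


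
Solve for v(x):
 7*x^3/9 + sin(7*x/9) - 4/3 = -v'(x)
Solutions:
 v(x) = C1 - 7*x^4/36 + 4*x/3 + 9*cos(7*x/9)/7


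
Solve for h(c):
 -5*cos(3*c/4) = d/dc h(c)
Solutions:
 h(c) = C1 - 20*sin(3*c/4)/3


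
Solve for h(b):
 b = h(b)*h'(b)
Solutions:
 h(b) = -sqrt(C1 + b^2)
 h(b) = sqrt(C1 + b^2)


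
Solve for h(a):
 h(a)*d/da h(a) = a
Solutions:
 h(a) = -sqrt(C1 + a^2)
 h(a) = sqrt(C1 + a^2)


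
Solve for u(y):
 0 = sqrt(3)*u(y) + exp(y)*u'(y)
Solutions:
 u(y) = C1*exp(sqrt(3)*exp(-y))


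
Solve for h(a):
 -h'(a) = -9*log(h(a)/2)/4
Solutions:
 4*Integral(1/(-log(_y) + log(2)), (_y, h(a)))/9 = C1 - a


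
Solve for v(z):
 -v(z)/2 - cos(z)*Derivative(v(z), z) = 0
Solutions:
 v(z) = C1*(sin(z) - 1)^(1/4)/(sin(z) + 1)^(1/4)


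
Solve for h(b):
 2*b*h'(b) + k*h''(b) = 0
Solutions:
 h(b) = C1 + C2*sqrt(k)*erf(b*sqrt(1/k))


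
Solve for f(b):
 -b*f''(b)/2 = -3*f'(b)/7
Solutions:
 f(b) = C1 + C2*b^(13/7)


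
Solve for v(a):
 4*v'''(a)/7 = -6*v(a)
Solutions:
 v(a) = C3*exp(-2^(2/3)*21^(1/3)*a/2) + (C1*sin(2^(2/3)*3^(5/6)*7^(1/3)*a/4) + C2*cos(2^(2/3)*3^(5/6)*7^(1/3)*a/4))*exp(2^(2/3)*21^(1/3)*a/4)


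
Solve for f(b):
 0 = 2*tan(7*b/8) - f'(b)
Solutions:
 f(b) = C1 - 16*log(cos(7*b/8))/7


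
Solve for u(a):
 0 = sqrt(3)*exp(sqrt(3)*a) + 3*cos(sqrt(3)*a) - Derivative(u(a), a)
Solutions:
 u(a) = C1 + exp(sqrt(3)*a) + sqrt(3)*sin(sqrt(3)*a)


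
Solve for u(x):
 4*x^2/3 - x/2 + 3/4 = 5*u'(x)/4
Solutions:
 u(x) = C1 + 16*x^3/45 - x^2/5 + 3*x/5


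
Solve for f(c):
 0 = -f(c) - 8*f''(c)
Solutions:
 f(c) = C1*sin(sqrt(2)*c/4) + C2*cos(sqrt(2)*c/4)


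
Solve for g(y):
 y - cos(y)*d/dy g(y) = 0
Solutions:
 g(y) = C1 + Integral(y/cos(y), y)


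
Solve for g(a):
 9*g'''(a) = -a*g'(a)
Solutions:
 g(a) = C1 + Integral(C2*airyai(-3^(1/3)*a/3) + C3*airybi(-3^(1/3)*a/3), a)


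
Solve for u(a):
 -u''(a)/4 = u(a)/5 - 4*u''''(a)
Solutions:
 u(a) = C1*exp(-sqrt(10)*a*sqrt(5 + 3*sqrt(145))/40) + C2*exp(sqrt(10)*a*sqrt(5 + 3*sqrt(145))/40) + C3*sin(sqrt(10)*a*sqrt(-5 + 3*sqrt(145))/40) + C4*cos(sqrt(10)*a*sqrt(-5 + 3*sqrt(145))/40)


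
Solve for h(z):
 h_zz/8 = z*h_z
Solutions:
 h(z) = C1 + C2*erfi(2*z)


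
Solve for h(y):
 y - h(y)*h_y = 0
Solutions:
 h(y) = -sqrt(C1 + y^2)
 h(y) = sqrt(C1 + y^2)


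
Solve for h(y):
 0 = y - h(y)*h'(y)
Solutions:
 h(y) = -sqrt(C1 + y^2)
 h(y) = sqrt(C1 + y^2)


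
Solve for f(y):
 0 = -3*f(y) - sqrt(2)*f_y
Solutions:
 f(y) = C1*exp(-3*sqrt(2)*y/2)


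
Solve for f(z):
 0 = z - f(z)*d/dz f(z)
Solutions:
 f(z) = -sqrt(C1 + z^2)
 f(z) = sqrt(C1 + z^2)


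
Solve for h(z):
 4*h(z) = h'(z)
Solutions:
 h(z) = C1*exp(4*z)


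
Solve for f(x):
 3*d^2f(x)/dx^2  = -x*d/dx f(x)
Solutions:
 f(x) = C1 + C2*erf(sqrt(6)*x/6)


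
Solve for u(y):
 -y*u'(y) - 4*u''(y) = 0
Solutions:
 u(y) = C1 + C2*erf(sqrt(2)*y/4)


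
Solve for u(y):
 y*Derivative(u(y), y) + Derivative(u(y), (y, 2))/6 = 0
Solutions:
 u(y) = C1 + C2*erf(sqrt(3)*y)


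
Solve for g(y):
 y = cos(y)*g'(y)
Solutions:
 g(y) = C1 + Integral(y/cos(y), y)


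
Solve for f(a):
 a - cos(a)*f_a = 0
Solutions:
 f(a) = C1 + Integral(a/cos(a), a)


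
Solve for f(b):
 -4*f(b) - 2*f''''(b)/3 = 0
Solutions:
 f(b) = (C1*sin(2^(3/4)*3^(1/4)*b/2) + C2*cos(2^(3/4)*3^(1/4)*b/2))*exp(-2^(3/4)*3^(1/4)*b/2) + (C3*sin(2^(3/4)*3^(1/4)*b/2) + C4*cos(2^(3/4)*3^(1/4)*b/2))*exp(2^(3/4)*3^(1/4)*b/2)


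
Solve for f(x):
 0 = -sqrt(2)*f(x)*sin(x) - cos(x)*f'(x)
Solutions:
 f(x) = C1*cos(x)^(sqrt(2))


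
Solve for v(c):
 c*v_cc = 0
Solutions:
 v(c) = C1 + C2*c


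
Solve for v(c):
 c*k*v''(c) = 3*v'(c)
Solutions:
 v(c) = C1 + c^(((re(k) + 3)*re(k) + im(k)^2)/(re(k)^2 + im(k)^2))*(C2*sin(3*log(c)*Abs(im(k))/(re(k)^2 + im(k)^2)) + C3*cos(3*log(c)*im(k)/(re(k)^2 + im(k)^2)))


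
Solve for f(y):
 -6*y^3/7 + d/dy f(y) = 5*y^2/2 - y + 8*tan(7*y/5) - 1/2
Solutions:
 f(y) = C1 + 3*y^4/14 + 5*y^3/6 - y^2/2 - y/2 - 40*log(cos(7*y/5))/7


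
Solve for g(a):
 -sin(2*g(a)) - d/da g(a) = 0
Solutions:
 g(a) = pi - acos((-C1 - exp(4*a))/(C1 - exp(4*a)))/2
 g(a) = acos((-C1 - exp(4*a))/(C1 - exp(4*a)))/2
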